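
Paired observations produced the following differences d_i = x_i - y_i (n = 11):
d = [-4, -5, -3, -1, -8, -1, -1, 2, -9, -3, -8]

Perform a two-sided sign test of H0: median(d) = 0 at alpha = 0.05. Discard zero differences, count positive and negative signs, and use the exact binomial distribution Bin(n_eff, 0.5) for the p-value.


Step 1: Discard zero differences. Original n = 11; n_eff = number of nonzero differences = 11.
Nonzero differences (with sign): -4, -5, -3, -1, -8, -1, -1, +2, -9, -3, -8
Step 2: Count signs: positive = 1, negative = 10.
Step 3: Under H0: P(positive) = 0.5, so the number of positives S ~ Bin(11, 0.5).
Step 4: Two-sided exact p-value = sum of Bin(11,0.5) probabilities at or below the observed probability = 0.011719.
Step 5: alpha = 0.05. reject H0.

n_eff = 11, pos = 1, neg = 10, p = 0.011719, reject H0.


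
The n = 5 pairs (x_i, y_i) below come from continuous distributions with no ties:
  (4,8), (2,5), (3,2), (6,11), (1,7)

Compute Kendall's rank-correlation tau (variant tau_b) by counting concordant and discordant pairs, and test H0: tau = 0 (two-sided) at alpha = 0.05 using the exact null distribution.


Step 1: Enumerate the 10 unordered pairs (i,j) with i<j and classify each by sign(x_j-x_i) * sign(y_j-y_i).
  (1,2):dx=-2,dy=-3->C; (1,3):dx=-1,dy=-6->C; (1,4):dx=+2,dy=+3->C; (1,5):dx=-3,dy=-1->C
  (2,3):dx=+1,dy=-3->D; (2,4):dx=+4,dy=+6->C; (2,5):dx=-1,dy=+2->D; (3,4):dx=+3,dy=+9->C
  (3,5):dx=-2,dy=+5->D; (4,5):dx=-5,dy=-4->C
Step 2: C = 7, D = 3, total pairs = 10.
Step 3: tau = (C - D)/(n(n-1)/2) = (7 - 3)/10 = 0.400000.
Step 4: Exact two-sided p-value (enumerate n! = 120 permutations of y under H0): p = 0.483333.
Step 5: alpha = 0.05. fail to reject H0.

tau_b = 0.4000 (C=7, D=3), p = 0.483333, fail to reject H0.


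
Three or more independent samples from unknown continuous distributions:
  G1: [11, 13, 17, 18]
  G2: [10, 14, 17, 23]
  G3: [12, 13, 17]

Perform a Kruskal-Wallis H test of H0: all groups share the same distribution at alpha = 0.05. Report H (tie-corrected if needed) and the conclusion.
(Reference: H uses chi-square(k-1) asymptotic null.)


Step 1: Combine all N = 11 observations and assign midranks.
sorted (value, group, rank): (10,G2,1), (11,G1,2), (12,G3,3), (13,G1,4.5), (13,G3,4.5), (14,G2,6), (17,G1,8), (17,G2,8), (17,G3,8), (18,G1,10), (23,G2,11)
Step 2: Sum ranks within each group.
R_1 = 24.5 (n_1 = 4)
R_2 = 26 (n_2 = 4)
R_3 = 15.5 (n_3 = 3)
Step 3: H = 12/(N(N+1)) * sum(R_i^2/n_i) - 3(N+1)
     = 12/(11*12) * (24.5^2/4 + 26^2/4 + 15.5^2/3) - 3*12
     = 0.090909 * 399.146 - 36
     = 0.285985.
Step 4: Ties present; correction factor C = 1 - 30/(11^3 - 11) = 0.977273. Corrected H = 0.285985 / 0.977273 = 0.292636.
Step 5: Under H0, H ~ chi^2(2); p-value = 0.863883.
Step 6: alpha = 0.05. fail to reject H0.

H = 0.2926, df = 2, p = 0.863883, fail to reject H0.


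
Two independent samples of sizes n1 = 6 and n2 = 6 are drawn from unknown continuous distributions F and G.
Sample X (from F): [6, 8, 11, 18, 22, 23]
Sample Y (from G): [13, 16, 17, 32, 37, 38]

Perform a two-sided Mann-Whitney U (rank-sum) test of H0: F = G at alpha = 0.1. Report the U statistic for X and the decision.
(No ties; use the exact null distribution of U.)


Step 1: Combine and sort all 12 observations; assign midranks.
sorted (value, group): (6,X), (8,X), (11,X), (13,Y), (16,Y), (17,Y), (18,X), (22,X), (23,X), (32,Y), (37,Y), (38,Y)
ranks: 6->1, 8->2, 11->3, 13->4, 16->5, 17->6, 18->7, 22->8, 23->9, 32->10, 37->11, 38->12
Step 2: Rank sum for X: R1 = 1 + 2 + 3 + 7 + 8 + 9 = 30.
Step 3: U_X = R1 - n1(n1+1)/2 = 30 - 6*7/2 = 30 - 21 = 9.
       U_Y = n1*n2 - U_X = 36 - 9 = 27.
Step 4: No ties, so the exact null distribution of U (based on enumerating the C(12,6) = 924 equally likely rank assignments) gives the two-sided p-value.
Step 5: p-value = 0.179654; compare to alpha = 0.1. fail to reject H0.

U_X = 9, p = 0.179654, fail to reject H0 at alpha = 0.1.


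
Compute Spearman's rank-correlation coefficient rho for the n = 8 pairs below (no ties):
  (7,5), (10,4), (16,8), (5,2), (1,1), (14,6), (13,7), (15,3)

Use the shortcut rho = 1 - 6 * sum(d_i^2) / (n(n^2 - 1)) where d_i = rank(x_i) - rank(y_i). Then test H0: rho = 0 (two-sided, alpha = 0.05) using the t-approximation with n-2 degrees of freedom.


Step 1: Rank x and y separately (midranks; no ties here).
rank(x): 7->3, 10->4, 16->8, 5->2, 1->1, 14->6, 13->5, 15->7
rank(y): 5->5, 4->4, 8->8, 2->2, 1->1, 6->6, 7->7, 3->3
Step 2: d_i = R_x(i) - R_y(i); compute d_i^2.
  (3-5)^2=4, (4-4)^2=0, (8-8)^2=0, (2-2)^2=0, (1-1)^2=0, (6-6)^2=0, (5-7)^2=4, (7-3)^2=16
sum(d^2) = 24.
Step 3: rho = 1 - 6*24 / (8*(8^2 - 1)) = 1 - 144/504 = 0.714286.
Step 4: Under H0, t = rho * sqrt((n-2)/(1-rho^2)) = 2.5000 ~ t(6).
Step 5: Two-sided p-value from the t-distribution with 6 df = 0.046528.
Step 6: alpha = 0.05. reject H0.

rho = 0.7143, p = 0.046528, reject H0 at alpha = 0.05.


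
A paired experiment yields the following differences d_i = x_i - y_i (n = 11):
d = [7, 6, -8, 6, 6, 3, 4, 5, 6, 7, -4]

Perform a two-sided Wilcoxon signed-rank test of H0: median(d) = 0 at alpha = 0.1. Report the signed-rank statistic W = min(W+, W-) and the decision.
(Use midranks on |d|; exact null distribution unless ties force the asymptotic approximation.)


Step 1: Drop any zero differences (none here) and take |d_i|.
|d| = [7, 6, 8, 6, 6, 3, 4, 5, 6, 7, 4]
Step 2: Midrank |d_i| (ties get averaged ranks).
ranks: |7|->9.5, |6|->6.5, |8|->11, |6|->6.5, |6|->6.5, |3|->1, |4|->2.5, |5|->4, |6|->6.5, |7|->9.5, |4|->2.5
Step 3: Attach original signs; sum ranks with positive sign and with negative sign.
W+ = 9.5 + 6.5 + 6.5 + 6.5 + 1 + 2.5 + 4 + 6.5 + 9.5 = 52.5
W- = 11 + 2.5 = 13.5
(Check: W+ + W- = 66 should equal n(n+1)/2 = 66.)
Step 4: Test statistic W = min(W+, W-) = 13.5.
Step 5: Ties in |d|, so use the tie-corrected normal approximation.
        E[W] = n(n+1)/4 = 11*12/4 = 33.
        Tie groups: |d|=4 (t=2), |d|=6 (t=4), |d|=7 (t=2); sum(t^3 - t) = 72.
        Var[W] = n(n+1)(2n+1)/24 - sum(t^3-t)/48 = 3036/24 - 72/48 = 125.
        z = (W - E[W]) / sqrt(Var[W]) = (13.5 - 33) / 11.1803 = -1.7441.
        Two-sided p = 2*Phi(z) = 0.081136.
Step 6: alpha = 0.1. reject H0.

W+ = 52.5, W- = 13.5, W = min = 13.5, p = 0.081136, reject H0.


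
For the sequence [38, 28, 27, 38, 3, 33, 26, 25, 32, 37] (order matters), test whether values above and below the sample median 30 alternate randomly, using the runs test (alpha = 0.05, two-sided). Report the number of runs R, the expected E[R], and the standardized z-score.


Step 1: Compute median = 30; label A = above, B = below.
Labels in order: ABBABABBAA  (n_A = 5, n_B = 5)
Step 2: Count runs R = 7.
Step 3: Under H0 (random ordering), E[R] = 2*n_A*n_B/(n_A+n_B) + 1 = 2*5*5/10 + 1 = 6.0000.
        Var[R] = 2*n_A*n_B*(2*n_A*n_B - n_A - n_B) / ((n_A+n_B)^2 * (n_A+n_B-1)) = 2000/900 = 2.2222.
        SD[R] = 1.4907.
Step 4: Continuity-corrected z = (R - 0.5 - E[R]) / SD[R] = (7 - 0.5 - 6.0000) / 1.4907 = 0.3354.
Step 5: Two-sided p-value via normal approximation = 2*(1 - Phi(|z|)) = 0.737316.
Step 6: alpha = 0.05. fail to reject H0.

R = 7, z = 0.3354, p = 0.737316, fail to reject H0.


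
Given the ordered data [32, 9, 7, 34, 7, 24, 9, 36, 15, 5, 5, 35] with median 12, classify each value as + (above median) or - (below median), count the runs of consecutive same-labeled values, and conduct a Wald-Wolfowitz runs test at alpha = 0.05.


Step 1: Compute median = 12; label A = above, B = below.
Labels in order: ABBABABAABBA  (n_A = 6, n_B = 6)
Step 2: Count runs R = 9.
Step 3: Under H0 (random ordering), E[R] = 2*n_A*n_B/(n_A+n_B) + 1 = 2*6*6/12 + 1 = 7.0000.
        Var[R] = 2*n_A*n_B*(2*n_A*n_B - n_A - n_B) / ((n_A+n_B)^2 * (n_A+n_B-1)) = 4320/1584 = 2.7273.
        SD[R] = 1.6514.
Step 4: Continuity-corrected z = (R - 0.5 - E[R]) / SD[R] = (9 - 0.5 - 7.0000) / 1.6514 = 0.9083.
Step 5: Two-sided p-value via normal approximation = 2*(1 - Phi(|z|)) = 0.363722.
Step 6: alpha = 0.05. fail to reject H0.

R = 9, z = 0.9083, p = 0.363722, fail to reject H0.


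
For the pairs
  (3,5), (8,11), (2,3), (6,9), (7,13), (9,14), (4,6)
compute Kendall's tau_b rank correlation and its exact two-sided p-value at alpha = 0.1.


Step 1: Enumerate the 21 unordered pairs (i,j) with i<j and classify each by sign(x_j-x_i) * sign(y_j-y_i).
  (1,2):dx=+5,dy=+6->C; (1,3):dx=-1,dy=-2->C; (1,4):dx=+3,dy=+4->C; (1,5):dx=+4,dy=+8->C
  (1,6):dx=+6,dy=+9->C; (1,7):dx=+1,dy=+1->C; (2,3):dx=-6,dy=-8->C; (2,4):dx=-2,dy=-2->C
  (2,5):dx=-1,dy=+2->D; (2,6):dx=+1,dy=+3->C; (2,7):dx=-4,dy=-5->C; (3,4):dx=+4,dy=+6->C
  (3,5):dx=+5,dy=+10->C; (3,6):dx=+7,dy=+11->C; (3,7):dx=+2,dy=+3->C; (4,5):dx=+1,dy=+4->C
  (4,6):dx=+3,dy=+5->C; (4,7):dx=-2,dy=-3->C; (5,6):dx=+2,dy=+1->C; (5,7):dx=-3,dy=-7->C
  (6,7):dx=-5,dy=-8->C
Step 2: C = 20, D = 1, total pairs = 21.
Step 3: tau = (C - D)/(n(n-1)/2) = (20 - 1)/21 = 0.904762.
Step 4: Exact two-sided p-value (enumerate n! = 5040 permutations of y under H0): p = 0.002778.
Step 5: alpha = 0.1. reject H0.

tau_b = 0.9048 (C=20, D=1), p = 0.002778, reject H0.


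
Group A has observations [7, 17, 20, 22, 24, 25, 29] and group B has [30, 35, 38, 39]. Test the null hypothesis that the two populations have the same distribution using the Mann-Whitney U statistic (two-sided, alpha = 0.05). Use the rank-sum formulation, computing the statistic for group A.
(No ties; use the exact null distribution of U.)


Step 1: Combine and sort all 11 observations; assign midranks.
sorted (value, group): (7,X), (17,X), (20,X), (22,X), (24,X), (25,X), (29,X), (30,Y), (35,Y), (38,Y), (39,Y)
ranks: 7->1, 17->2, 20->3, 22->4, 24->5, 25->6, 29->7, 30->8, 35->9, 38->10, 39->11
Step 2: Rank sum for X: R1 = 1 + 2 + 3 + 4 + 5 + 6 + 7 = 28.
Step 3: U_X = R1 - n1(n1+1)/2 = 28 - 7*8/2 = 28 - 28 = 0.
       U_Y = n1*n2 - U_X = 28 - 0 = 28.
Step 4: No ties, so the exact null distribution of U (based on enumerating the C(11,7) = 330 equally likely rank assignments) gives the two-sided p-value.
Step 5: p-value = 0.006061; compare to alpha = 0.05. reject H0.

U_X = 0, p = 0.006061, reject H0 at alpha = 0.05.


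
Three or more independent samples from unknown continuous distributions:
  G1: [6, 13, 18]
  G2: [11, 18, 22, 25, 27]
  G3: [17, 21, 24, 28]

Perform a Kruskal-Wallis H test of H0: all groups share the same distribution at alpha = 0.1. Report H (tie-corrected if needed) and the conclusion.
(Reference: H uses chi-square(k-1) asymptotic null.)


Step 1: Combine all N = 12 observations and assign midranks.
sorted (value, group, rank): (6,G1,1), (11,G2,2), (13,G1,3), (17,G3,4), (18,G1,5.5), (18,G2,5.5), (21,G3,7), (22,G2,8), (24,G3,9), (25,G2,10), (27,G2,11), (28,G3,12)
Step 2: Sum ranks within each group.
R_1 = 9.5 (n_1 = 3)
R_2 = 36.5 (n_2 = 5)
R_3 = 32 (n_3 = 4)
Step 3: H = 12/(N(N+1)) * sum(R_i^2/n_i) - 3(N+1)
     = 12/(12*13) * (9.5^2/3 + 36.5^2/5 + 32^2/4) - 3*13
     = 0.076923 * 552.533 - 39
     = 3.502564.
Step 4: Ties present; correction factor C = 1 - 6/(12^3 - 12) = 0.996503. Corrected H = 3.502564 / 0.996503 = 3.514854.
Step 5: Under H0, H ~ chi^2(2); p-value = 0.172488.
Step 6: alpha = 0.1. fail to reject H0.

H = 3.5149, df = 2, p = 0.172488, fail to reject H0.


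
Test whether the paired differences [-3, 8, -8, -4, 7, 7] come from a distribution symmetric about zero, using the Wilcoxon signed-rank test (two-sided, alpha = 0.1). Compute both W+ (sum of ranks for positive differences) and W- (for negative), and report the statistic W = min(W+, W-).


Step 1: Drop any zero differences (none here) and take |d_i|.
|d| = [3, 8, 8, 4, 7, 7]
Step 2: Midrank |d_i| (ties get averaged ranks).
ranks: |3|->1, |8|->5.5, |8|->5.5, |4|->2, |7|->3.5, |7|->3.5
Step 3: Attach original signs; sum ranks with positive sign and with negative sign.
W+ = 5.5 + 3.5 + 3.5 = 12.5
W- = 1 + 5.5 + 2 = 8.5
(Check: W+ + W- = 21 should equal n(n+1)/2 = 21.)
Step 4: Test statistic W = min(W+, W-) = 8.5.
Step 5: Ties in |d|, so use the tie-corrected normal approximation.
        E[W] = n(n+1)/4 = 6*7/4 = 10.5.
        Tie groups: |d|=7 (t=2), |d|=8 (t=2); sum(t^3 - t) = 12.
        Var[W] = n(n+1)(2n+1)/24 - sum(t^3-t)/48 = 546/24 - 12/48 = 22.5.
        z = (W - E[W]) / sqrt(Var[W]) = (8.5 - 10.5) / 4.7434 = -0.4216.
        Two-sided p = 2*Phi(z) = 0.673290.
Step 6: alpha = 0.1. fail to reject H0.

W+ = 12.5, W- = 8.5, W = min = 8.5, p = 0.673290, fail to reject H0.


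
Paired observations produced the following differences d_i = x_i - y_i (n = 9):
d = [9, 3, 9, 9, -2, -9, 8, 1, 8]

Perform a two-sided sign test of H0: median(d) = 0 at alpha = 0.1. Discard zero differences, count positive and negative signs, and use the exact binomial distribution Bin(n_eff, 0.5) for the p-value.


Step 1: Discard zero differences. Original n = 9; n_eff = number of nonzero differences = 9.
Nonzero differences (with sign): +9, +3, +9, +9, -2, -9, +8, +1, +8
Step 2: Count signs: positive = 7, negative = 2.
Step 3: Under H0: P(positive) = 0.5, so the number of positives S ~ Bin(9, 0.5).
Step 4: Two-sided exact p-value = sum of Bin(9,0.5) probabilities at or below the observed probability = 0.179688.
Step 5: alpha = 0.1. fail to reject H0.

n_eff = 9, pos = 7, neg = 2, p = 0.179688, fail to reject H0.


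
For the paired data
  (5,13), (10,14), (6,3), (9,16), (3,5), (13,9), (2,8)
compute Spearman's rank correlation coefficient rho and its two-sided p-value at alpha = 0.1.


Step 1: Rank x and y separately (midranks; no ties here).
rank(x): 5->3, 10->6, 6->4, 9->5, 3->2, 13->7, 2->1
rank(y): 13->5, 14->6, 3->1, 16->7, 5->2, 9->4, 8->3
Step 2: d_i = R_x(i) - R_y(i); compute d_i^2.
  (3-5)^2=4, (6-6)^2=0, (4-1)^2=9, (5-7)^2=4, (2-2)^2=0, (7-4)^2=9, (1-3)^2=4
sum(d^2) = 30.
Step 3: rho = 1 - 6*30 / (7*(7^2 - 1)) = 1 - 180/336 = 0.464286.
Step 4: Under H0, t = rho * sqrt((n-2)/(1-rho^2)) = 1.1722 ~ t(5).
Step 5: Two-sided p-value from the t-distribution with 5 df = 0.293934.
Step 6: alpha = 0.1. fail to reject H0.

rho = 0.4643, p = 0.293934, fail to reject H0 at alpha = 0.1.


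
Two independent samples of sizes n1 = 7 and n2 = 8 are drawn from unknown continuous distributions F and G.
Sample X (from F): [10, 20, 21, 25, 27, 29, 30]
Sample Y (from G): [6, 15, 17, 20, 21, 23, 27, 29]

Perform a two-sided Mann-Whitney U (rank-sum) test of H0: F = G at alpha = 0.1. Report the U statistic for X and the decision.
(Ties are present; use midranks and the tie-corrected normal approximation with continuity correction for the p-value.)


Step 1: Combine and sort all 15 observations; assign midranks.
sorted (value, group): (6,Y), (10,X), (15,Y), (17,Y), (20,X), (20,Y), (21,X), (21,Y), (23,Y), (25,X), (27,X), (27,Y), (29,X), (29,Y), (30,X)
ranks: 6->1, 10->2, 15->3, 17->4, 20->5.5, 20->5.5, 21->7.5, 21->7.5, 23->9, 25->10, 27->11.5, 27->11.5, 29->13.5, 29->13.5, 30->15
Step 2: Rank sum for X: R1 = 2 + 5.5 + 7.5 + 10 + 11.5 + 13.5 + 15 = 65.
Step 3: U_X = R1 - n1(n1+1)/2 = 65 - 7*8/2 = 65 - 28 = 37.
       U_Y = n1*n2 - U_X = 56 - 37 = 19.
Step 4: Ties are present, so use the tie-corrected normal approximation (with continuity correction) for the p-value.
Step 5: p-value = 0.323537; compare to alpha = 0.1. fail to reject H0.

U_X = 37, p = 0.323537, fail to reject H0 at alpha = 0.1.


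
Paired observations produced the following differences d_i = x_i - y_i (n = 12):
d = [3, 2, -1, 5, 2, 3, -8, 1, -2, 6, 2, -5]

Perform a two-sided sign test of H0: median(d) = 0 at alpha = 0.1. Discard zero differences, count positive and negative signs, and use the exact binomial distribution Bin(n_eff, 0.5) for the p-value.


Step 1: Discard zero differences. Original n = 12; n_eff = number of nonzero differences = 12.
Nonzero differences (with sign): +3, +2, -1, +5, +2, +3, -8, +1, -2, +6, +2, -5
Step 2: Count signs: positive = 8, negative = 4.
Step 3: Under H0: P(positive) = 0.5, so the number of positives S ~ Bin(12, 0.5).
Step 4: Two-sided exact p-value = sum of Bin(12,0.5) probabilities at or below the observed probability = 0.387695.
Step 5: alpha = 0.1. fail to reject H0.

n_eff = 12, pos = 8, neg = 4, p = 0.387695, fail to reject H0.


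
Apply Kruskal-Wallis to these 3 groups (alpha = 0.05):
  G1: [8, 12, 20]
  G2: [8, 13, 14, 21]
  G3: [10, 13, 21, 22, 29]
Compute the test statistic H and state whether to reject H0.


Step 1: Combine all N = 12 observations and assign midranks.
sorted (value, group, rank): (8,G1,1.5), (8,G2,1.5), (10,G3,3), (12,G1,4), (13,G2,5.5), (13,G3,5.5), (14,G2,7), (20,G1,8), (21,G2,9.5), (21,G3,9.5), (22,G3,11), (29,G3,12)
Step 2: Sum ranks within each group.
R_1 = 13.5 (n_1 = 3)
R_2 = 23.5 (n_2 = 4)
R_3 = 41 (n_3 = 5)
Step 3: H = 12/(N(N+1)) * sum(R_i^2/n_i) - 3(N+1)
     = 12/(12*13) * (13.5^2/3 + 23.5^2/4 + 41^2/5) - 3*13
     = 0.076923 * 535.013 - 39
     = 2.154808.
Step 4: Ties present; correction factor C = 1 - 18/(12^3 - 12) = 0.989510. Corrected H = 2.154808 / 0.989510 = 2.177650.
Step 5: Under H0, H ~ chi^2(2); p-value = 0.336612.
Step 6: alpha = 0.05. fail to reject H0.

H = 2.1777, df = 2, p = 0.336612, fail to reject H0.


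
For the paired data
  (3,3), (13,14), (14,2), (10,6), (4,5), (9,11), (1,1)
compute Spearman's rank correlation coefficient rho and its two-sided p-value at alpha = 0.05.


Step 1: Rank x and y separately (midranks; no ties here).
rank(x): 3->2, 13->6, 14->7, 10->5, 4->3, 9->4, 1->1
rank(y): 3->3, 14->7, 2->2, 6->5, 5->4, 11->6, 1->1
Step 2: d_i = R_x(i) - R_y(i); compute d_i^2.
  (2-3)^2=1, (6-7)^2=1, (7-2)^2=25, (5-5)^2=0, (3-4)^2=1, (4-6)^2=4, (1-1)^2=0
sum(d^2) = 32.
Step 3: rho = 1 - 6*32 / (7*(7^2 - 1)) = 1 - 192/336 = 0.428571.
Step 4: Under H0, t = rho * sqrt((n-2)/(1-rho^2)) = 1.0607 ~ t(5).
Step 5: Two-sided p-value from the t-distribution with 5 df = 0.337368.
Step 6: alpha = 0.05. fail to reject H0.

rho = 0.4286, p = 0.337368, fail to reject H0 at alpha = 0.05.


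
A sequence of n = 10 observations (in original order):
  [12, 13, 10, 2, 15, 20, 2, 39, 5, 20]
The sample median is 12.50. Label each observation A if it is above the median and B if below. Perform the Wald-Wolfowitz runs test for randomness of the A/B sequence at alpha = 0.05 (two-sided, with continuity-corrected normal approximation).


Step 1: Compute median = 12.50; label A = above, B = below.
Labels in order: BABBAABABA  (n_A = 5, n_B = 5)
Step 2: Count runs R = 8.
Step 3: Under H0 (random ordering), E[R] = 2*n_A*n_B/(n_A+n_B) + 1 = 2*5*5/10 + 1 = 6.0000.
        Var[R] = 2*n_A*n_B*(2*n_A*n_B - n_A - n_B) / ((n_A+n_B)^2 * (n_A+n_B-1)) = 2000/900 = 2.2222.
        SD[R] = 1.4907.
Step 4: Continuity-corrected z = (R - 0.5 - E[R]) / SD[R] = (8 - 0.5 - 6.0000) / 1.4907 = 1.0062.
Step 5: Two-sided p-value via normal approximation = 2*(1 - Phi(|z|)) = 0.314305.
Step 6: alpha = 0.05. fail to reject H0.

R = 8, z = 1.0062, p = 0.314305, fail to reject H0.


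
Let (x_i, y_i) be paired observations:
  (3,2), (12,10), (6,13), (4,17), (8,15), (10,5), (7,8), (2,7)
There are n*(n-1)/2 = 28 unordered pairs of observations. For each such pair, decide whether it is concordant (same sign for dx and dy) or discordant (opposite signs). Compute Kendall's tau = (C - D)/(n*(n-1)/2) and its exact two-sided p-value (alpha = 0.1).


Step 1: Enumerate the 28 unordered pairs (i,j) with i<j and classify each by sign(x_j-x_i) * sign(y_j-y_i).
  (1,2):dx=+9,dy=+8->C; (1,3):dx=+3,dy=+11->C; (1,4):dx=+1,dy=+15->C; (1,5):dx=+5,dy=+13->C
  (1,6):dx=+7,dy=+3->C; (1,7):dx=+4,dy=+6->C; (1,8):dx=-1,dy=+5->D; (2,3):dx=-6,dy=+3->D
  (2,4):dx=-8,dy=+7->D; (2,5):dx=-4,dy=+5->D; (2,6):dx=-2,dy=-5->C; (2,7):dx=-5,dy=-2->C
  (2,8):dx=-10,dy=-3->C; (3,4):dx=-2,dy=+4->D; (3,5):dx=+2,dy=+2->C; (3,6):dx=+4,dy=-8->D
  (3,7):dx=+1,dy=-5->D; (3,8):dx=-4,dy=-6->C; (4,5):dx=+4,dy=-2->D; (4,6):dx=+6,dy=-12->D
  (4,7):dx=+3,dy=-9->D; (4,8):dx=-2,dy=-10->C; (5,6):dx=+2,dy=-10->D; (5,7):dx=-1,dy=-7->C
  (5,8):dx=-6,dy=-8->C; (6,7):dx=-3,dy=+3->D; (6,8):dx=-8,dy=+2->D; (7,8):dx=-5,dy=-1->C
Step 2: C = 15, D = 13, total pairs = 28.
Step 3: tau = (C - D)/(n(n-1)/2) = (15 - 13)/28 = 0.071429.
Step 4: Exact two-sided p-value (enumerate n! = 40320 permutations of y under H0): p = 0.904861.
Step 5: alpha = 0.1. fail to reject H0.

tau_b = 0.0714 (C=15, D=13), p = 0.904861, fail to reject H0.


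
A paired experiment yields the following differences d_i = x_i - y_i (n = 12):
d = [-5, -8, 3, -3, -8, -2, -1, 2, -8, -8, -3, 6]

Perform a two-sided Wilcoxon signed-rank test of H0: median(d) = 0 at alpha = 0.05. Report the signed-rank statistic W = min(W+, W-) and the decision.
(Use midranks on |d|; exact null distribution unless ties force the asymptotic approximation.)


Step 1: Drop any zero differences (none here) and take |d_i|.
|d| = [5, 8, 3, 3, 8, 2, 1, 2, 8, 8, 3, 6]
Step 2: Midrank |d_i| (ties get averaged ranks).
ranks: |5|->7, |8|->10.5, |3|->5, |3|->5, |8|->10.5, |2|->2.5, |1|->1, |2|->2.5, |8|->10.5, |8|->10.5, |3|->5, |6|->8
Step 3: Attach original signs; sum ranks with positive sign and with negative sign.
W+ = 5 + 2.5 + 8 = 15.5
W- = 7 + 10.5 + 5 + 10.5 + 2.5 + 1 + 10.5 + 10.5 + 5 = 62.5
(Check: W+ + W- = 78 should equal n(n+1)/2 = 78.)
Step 4: Test statistic W = min(W+, W-) = 15.5.
Step 5: Ties in |d|, so use the tie-corrected normal approximation.
        E[W] = n(n+1)/4 = 12*13/4 = 39.
        Tie groups: |d|=2 (t=2), |d|=3 (t=3), |d|=8 (t=4); sum(t^3 - t) = 90.
        Var[W] = n(n+1)(2n+1)/24 - sum(t^3-t)/48 = 3900/24 - 90/48 = 160.625.
        z = (W - E[W]) / sqrt(Var[W]) = (15.5 - 39) / 12.6738 = -1.8542.
        Two-sided p = 2*Phi(z) = 0.063708.
Step 6: alpha = 0.05. fail to reject H0.

W+ = 15.5, W- = 62.5, W = min = 15.5, p = 0.063708, fail to reject H0.


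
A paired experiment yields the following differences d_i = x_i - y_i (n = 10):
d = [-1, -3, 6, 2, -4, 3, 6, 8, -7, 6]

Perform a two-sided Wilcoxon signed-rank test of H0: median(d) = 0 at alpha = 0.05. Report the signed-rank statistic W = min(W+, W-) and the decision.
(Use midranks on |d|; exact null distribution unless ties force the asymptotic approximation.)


Step 1: Drop any zero differences (none here) and take |d_i|.
|d| = [1, 3, 6, 2, 4, 3, 6, 8, 7, 6]
Step 2: Midrank |d_i| (ties get averaged ranks).
ranks: |1|->1, |3|->3.5, |6|->7, |2|->2, |4|->5, |3|->3.5, |6|->7, |8|->10, |7|->9, |6|->7
Step 3: Attach original signs; sum ranks with positive sign and with negative sign.
W+ = 7 + 2 + 3.5 + 7 + 10 + 7 = 36.5
W- = 1 + 3.5 + 5 + 9 = 18.5
(Check: W+ + W- = 55 should equal n(n+1)/2 = 55.)
Step 4: Test statistic W = min(W+, W-) = 18.5.
Step 5: Ties in |d|, so use the tie-corrected normal approximation.
        E[W] = n(n+1)/4 = 10*11/4 = 27.5.
        Tie groups: |d|=3 (t=2), |d|=6 (t=3); sum(t^3 - t) = 30.
        Var[W] = n(n+1)(2n+1)/24 - sum(t^3-t)/48 = 2310/24 - 30/48 = 95.625.
        z = (W - E[W]) / sqrt(Var[W]) = (18.5 - 27.5) / 9.7788 = -0.9204.
        Two-sided p = 2*Phi(z) = 0.357386.
Step 6: alpha = 0.05. fail to reject H0.

W+ = 36.5, W- = 18.5, W = min = 18.5, p = 0.357386, fail to reject H0.


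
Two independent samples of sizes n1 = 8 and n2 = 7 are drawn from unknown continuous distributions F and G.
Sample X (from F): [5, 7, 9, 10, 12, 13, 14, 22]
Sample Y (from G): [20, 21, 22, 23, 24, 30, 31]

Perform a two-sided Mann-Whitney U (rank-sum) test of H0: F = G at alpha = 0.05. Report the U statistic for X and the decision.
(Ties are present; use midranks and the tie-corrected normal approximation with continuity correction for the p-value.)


Step 1: Combine and sort all 15 observations; assign midranks.
sorted (value, group): (5,X), (7,X), (9,X), (10,X), (12,X), (13,X), (14,X), (20,Y), (21,Y), (22,X), (22,Y), (23,Y), (24,Y), (30,Y), (31,Y)
ranks: 5->1, 7->2, 9->3, 10->4, 12->5, 13->6, 14->7, 20->8, 21->9, 22->10.5, 22->10.5, 23->12, 24->13, 30->14, 31->15
Step 2: Rank sum for X: R1 = 1 + 2 + 3 + 4 + 5 + 6 + 7 + 10.5 = 38.5.
Step 3: U_X = R1 - n1(n1+1)/2 = 38.5 - 8*9/2 = 38.5 - 36 = 2.5.
       U_Y = n1*n2 - U_X = 56 - 2.5 = 53.5.
Step 4: Ties are present, so use the tie-corrected normal approximation (with continuity correction) for the p-value.
Step 5: p-value = 0.003782; compare to alpha = 0.05. reject H0.

U_X = 2.5, p = 0.003782, reject H0 at alpha = 0.05.


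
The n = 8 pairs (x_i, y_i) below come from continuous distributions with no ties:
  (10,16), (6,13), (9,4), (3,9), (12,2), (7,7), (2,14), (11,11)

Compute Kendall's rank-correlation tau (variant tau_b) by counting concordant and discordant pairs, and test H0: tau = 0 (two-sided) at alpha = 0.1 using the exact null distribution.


Step 1: Enumerate the 28 unordered pairs (i,j) with i<j and classify each by sign(x_j-x_i) * sign(y_j-y_i).
  (1,2):dx=-4,dy=-3->C; (1,3):dx=-1,dy=-12->C; (1,4):dx=-7,dy=-7->C; (1,5):dx=+2,dy=-14->D
  (1,6):dx=-3,dy=-9->C; (1,7):dx=-8,dy=-2->C; (1,8):dx=+1,dy=-5->D; (2,3):dx=+3,dy=-9->D
  (2,4):dx=-3,dy=-4->C; (2,5):dx=+6,dy=-11->D; (2,6):dx=+1,dy=-6->D; (2,7):dx=-4,dy=+1->D
  (2,8):dx=+5,dy=-2->D; (3,4):dx=-6,dy=+5->D; (3,5):dx=+3,dy=-2->D; (3,6):dx=-2,dy=+3->D
  (3,7):dx=-7,dy=+10->D; (3,8):dx=+2,dy=+7->C; (4,5):dx=+9,dy=-7->D; (4,6):dx=+4,dy=-2->D
  (4,7):dx=-1,dy=+5->D; (4,8):dx=+8,dy=+2->C; (5,6):dx=-5,dy=+5->D; (5,7):dx=-10,dy=+12->D
  (5,8):dx=-1,dy=+9->D; (6,7):dx=-5,dy=+7->D; (6,8):dx=+4,dy=+4->C; (7,8):dx=+9,dy=-3->D
Step 2: C = 9, D = 19, total pairs = 28.
Step 3: tau = (C - D)/(n(n-1)/2) = (9 - 19)/28 = -0.357143.
Step 4: Exact two-sided p-value (enumerate n! = 40320 permutations of y under H0): p = 0.275099.
Step 5: alpha = 0.1. fail to reject H0.

tau_b = -0.3571 (C=9, D=19), p = 0.275099, fail to reject H0.


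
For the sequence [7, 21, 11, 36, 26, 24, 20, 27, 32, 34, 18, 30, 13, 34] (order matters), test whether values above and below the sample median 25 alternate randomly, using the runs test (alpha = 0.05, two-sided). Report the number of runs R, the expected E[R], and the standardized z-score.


Step 1: Compute median = 25; label A = above, B = below.
Labels in order: BBBAABBAAABABA  (n_A = 7, n_B = 7)
Step 2: Count runs R = 8.
Step 3: Under H0 (random ordering), E[R] = 2*n_A*n_B/(n_A+n_B) + 1 = 2*7*7/14 + 1 = 8.0000.
        Var[R] = 2*n_A*n_B*(2*n_A*n_B - n_A - n_B) / ((n_A+n_B)^2 * (n_A+n_B-1)) = 8232/2548 = 3.2308.
        SD[R] = 1.7974.
Step 4: R = E[R], so z = 0 with no continuity correction.
Step 5: Two-sided p-value via normal approximation = 2*(1 - Phi(|z|)) = 1.000000.
Step 6: alpha = 0.05. fail to reject H0.

R = 8, z = 0.0000, p = 1.000000, fail to reject H0.


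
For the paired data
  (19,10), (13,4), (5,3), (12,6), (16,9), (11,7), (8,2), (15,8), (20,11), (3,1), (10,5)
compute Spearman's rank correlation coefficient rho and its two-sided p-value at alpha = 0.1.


Step 1: Rank x and y separately (midranks; no ties here).
rank(x): 19->10, 13->7, 5->2, 12->6, 16->9, 11->5, 8->3, 15->8, 20->11, 3->1, 10->4
rank(y): 10->10, 4->4, 3->3, 6->6, 9->9, 7->7, 2->2, 8->8, 11->11, 1->1, 5->5
Step 2: d_i = R_x(i) - R_y(i); compute d_i^2.
  (10-10)^2=0, (7-4)^2=9, (2-3)^2=1, (6-6)^2=0, (9-9)^2=0, (5-7)^2=4, (3-2)^2=1, (8-8)^2=0, (11-11)^2=0, (1-1)^2=0, (4-5)^2=1
sum(d^2) = 16.
Step 3: rho = 1 - 6*16 / (11*(11^2 - 1)) = 1 - 96/1320 = 0.927273.
Step 4: Under H0, t = rho * sqrt((n-2)/(1-rho^2)) = 7.4303 ~ t(9).
Step 5: Two-sided p-value from the t-distribution with 9 df = 0.000040.
Step 6: alpha = 0.1. reject H0.

rho = 0.9273, p = 0.000040, reject H0 at alpha = 0.1.


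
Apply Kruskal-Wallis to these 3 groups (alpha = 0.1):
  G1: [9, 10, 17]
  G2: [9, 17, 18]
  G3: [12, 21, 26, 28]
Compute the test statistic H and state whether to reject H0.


Step 1: Combine all N = 10 observations and assign midranks.
sorted (value, group, rank): (9,G1,1.5), (9,G2,1.5), (10,G1,3), (12,G3,4), (17,G1,5.5), (17,G2,5.5), (18,G2,7), (21,G3,8), (26,G3,9), (28,G3,10)
Step 2: Sum ranks within each group.
R_1 = 10 (n_1 = 3)
R_2 = 14 (n_2 = 3)
R_3 = 31 (n_3 = 4)
Step 3: H = 12/(N(N+1)) * sum(R_i^2/n_i) - 3(N+1)
     = 12/(10*11) * (10^2/3 + 14^2/3 + 31^2/4) - 3*11
     = 0.109091 * 338.917 - 33
     = 3.972727.
Step 4: Ties present; correction factor C = 1 - 12/(10^3 - 10) = 0.987879. Corrected H = 3.972727 / 0.987879 = 4.021472.
Step 5: Under H0, H ~ chi^2(2); p-value = 0.133890.
Step 6: alpha = 0.1. fail to reject H0.

H = 4.0215, df = 2, p = 0.133890, fail to reject H0.


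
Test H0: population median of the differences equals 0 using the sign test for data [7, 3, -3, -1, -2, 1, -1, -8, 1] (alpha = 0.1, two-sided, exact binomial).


Step 1: Discard zero differences. Original n = 9; n_eff = number of nonzero differences = 9.
Nonzero differences (with sign): +7, +3, -3, -1, -2, +1, -1, -8, +1
Step 2: Count signs: positive = 4, negative = 5.
Step 3: Under H0: P(positive) = 0.5, so the number of positives S ~ Bin(9, 0.5).
Step 4: Two-sided exact p-value = sum of Bin(9,0.5) probabilities at or below the observed probability = 1.000000.
Step 5: alpha = 0.1. fail to reject H0.

n_eff = 9, pos = 4, neg = 5, p = 1.000000, fail to reject H0.


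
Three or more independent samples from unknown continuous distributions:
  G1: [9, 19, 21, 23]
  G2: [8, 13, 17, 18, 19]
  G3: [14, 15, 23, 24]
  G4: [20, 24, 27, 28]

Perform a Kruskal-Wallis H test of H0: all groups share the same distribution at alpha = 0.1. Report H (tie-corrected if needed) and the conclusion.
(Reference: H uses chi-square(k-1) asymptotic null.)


Step 1: Combine all N = 17 observations and assign midranks.
sorted (value, group, rank): (8,G2,1), (9,G1,2), (13,G2,3), (14,G3,4), (15,G3,5), (17,G2,6), (18,G2,7), (19,G1,8.5), (19,G2,8.5), (20,G4,10), (21,G1,11), (23,G1,12.5), (23,G3,12.5), (24,G3,14.5), (24,G4,14.5), (27,G4,16), (28,G4,17)
Step 2: Sum ranks within each group.
R_1 = 34 (n_1 = 4)
R_2 = 25.5 (n_2 = 5)
R_3 = 36 (n_3 = 4)
R_4 = 57.5 (n_4 = 4)
Step 3: H = 12/(N(N+1)) * sum(R_i^2/n_i) - 3(N+1)
     = 12/(17*18) * (34^2/4 + 25.5^2/5 + 36^2/4 + 57.5^2/4) - 3*18
     = 0.039216 * 1569.61 - 54
     = 7.553431.
Step 4: Ties present; correction factor C = 1 - 18/(17^3 - 17) = 0.996324. Corrected H = 7.553431 / 0.996324 = 7.581304.
Step 5: Under H0, H ~ chi^2(3); p-value = 0.055506.
Step 6: alpha = 0.1. reject H0.

H = 7.5813, df = 3, p = 0.055506, reject H0.


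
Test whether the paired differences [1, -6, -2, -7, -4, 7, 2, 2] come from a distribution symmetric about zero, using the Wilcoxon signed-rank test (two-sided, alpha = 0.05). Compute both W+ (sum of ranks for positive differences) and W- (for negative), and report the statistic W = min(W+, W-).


Step 1: Drop any zero differences (none here) and take |d_i|.
|d| = [1, 6, 2, 7, 4, 7, 2, 2]
Step 2: Midrank |d_i| (ties get averaged ranks).
ranks: |1|->1, |6|->6, |2|->3, |7|->7.5, |4|->5, |7|->7.5, |2|->3, |2|->3
Step 3: Attach original signs; sum ranks with positive sign and with negative sign.
W+ = 1 + 7.5 + 3 + 3 = 14.5
W- = 6 + 3 + 7.5 + 5 = 21.5
(Check: W+ + W- = 36 should equal n(n+1)/2 = 36.)
Step 4: Test statistic W = min(W+, W-) = 14.5.
Step 5: Ties in |d|, so use the tie-corrected normal approximation.
        E[W] = n(n+1)/4 = 8*9/4 = 18.
        Tie groups: |d|=2 (t=3), |d|=7 (t=2); sum(t^3 - t) = 30.
        Var[W] = n(n+1)(2n+1)/24 - sum(t^3-t)/48 = 1224/24 - 30/48 = 50.375.
        z = (W - E[W]) / sqrt(Var[W]) = (14.5 - 18) / 7.0975 = -0.4931.
        Two-sided p = 2*Phi(z) = 0.621921.
Step 6: alpha = 0.05. fail to reject H0.

W+ = 14.5, W- = 21.5, W = min = 14.5, p = 0.621921, fail to reject H0.


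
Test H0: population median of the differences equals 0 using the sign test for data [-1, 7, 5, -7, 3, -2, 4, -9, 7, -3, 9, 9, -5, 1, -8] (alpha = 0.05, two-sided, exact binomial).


Step 1: Discard zero differences. Original n = 15; n_eff = number of nonzero differences = 15.
Nonzero differences (with sign): -1, +7, +5, -7, +3, -2, +4, -9, +7, -3, +9, +9, -5, +1, -8
Step 2: Count signs: positive = 8, negative = 7.
Step 3: Under H0: P(positive) = 0.5, so the number of positives S ~ Bin(15, 0.5).
Step 4: Two-sided exact p-value = sum of Bin(15,0.5) probabilities at or below the observed probability = 1.000000.
Step 5: alpha = 0.05. fail to reject H0.

n_eff = 15, pos = 8, neg = 7, p = 1.000000, fail to reject H0.


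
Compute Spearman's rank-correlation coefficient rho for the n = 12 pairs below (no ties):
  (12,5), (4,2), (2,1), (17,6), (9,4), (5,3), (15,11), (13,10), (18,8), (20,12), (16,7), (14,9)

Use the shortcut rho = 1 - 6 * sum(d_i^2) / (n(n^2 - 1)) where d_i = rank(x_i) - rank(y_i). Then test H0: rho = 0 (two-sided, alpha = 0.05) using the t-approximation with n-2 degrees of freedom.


Step 1: Rank x and y separately (midranks; no ties here).
rank(x): 12->5, 4->2, 2->1, 17->10, 9->4, 5->3, 15->8, 13->6, 18->11, 20->12, 16->9, 14->7
rank(y): 5->5, 2->2, 1->1, 6->6, 4->4, 3->3, 11->11, 10->10, 8->8, 12->12, 7->7, 9->9
Step 2: d_i = R_x(i) - R_y(i); compute d_i^2.
  (5-5)^2=0, (2-2)^2=0, (1-1)^2=0, (10-6)^2=16, (4-4)^2=0, (3-3)^2=0, (8-11)^2=9, (6-10)^2=16, (11-8)^2=9, (12-12)^2=0, (9-7)^2=4, (7-9)^2=4
sum(d^2) = 58.
Step 3: rho = 1 - 6*58 / (12*(12^2 - 1)) = 1 - 348/1716 = 0.797203.
Step 4: Under H0, t = rho * sqrt((n-2)/(1-rho^2)) = 4.1758 ~ t(10).
Step 5: Two-sided p-value from the t-distribution with 10 df = 0.001900.
Step 6: alpha = 0.05. reject H0.

rho = 0.7972, p = 0.001900, reject H0 at alpha = 0.05.


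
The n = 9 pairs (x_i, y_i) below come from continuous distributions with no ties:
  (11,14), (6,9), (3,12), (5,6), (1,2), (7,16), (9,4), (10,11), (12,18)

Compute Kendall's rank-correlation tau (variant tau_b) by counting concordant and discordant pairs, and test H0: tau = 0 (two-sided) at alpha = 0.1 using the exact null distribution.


Step 1: Enumerate the 36 unordered pairs (i,j) with i<j and classify each by sign(x_j-x_i) * sign(y_j-y_i).
  (1,2):dx=-5,dy=-5->C; (1,3):dx=-8,dy=-2->C; (1,4):dx=-6,dy=-8->C; (1,5):dx=-10,dy=-12->C
  (1,6):dx=-4,dy=+2->D; (1,7):dx=-2,dy=-10->C; (1,8):dx=-1,dy=-3->C; (1,9):dx=+1,dy=+4->C
  (2,3):dx=-3,dy=+3->D; (2,4):dx=-1,dy=-3->C; (2,5):dx=-5,dy=-7->C; (2,6):dx=+1,dy=+7->C
  (2,7):dx=+3,dy=-5->D; (2,8):dx=+4,dy=+2->C; (2,9):dx=+6,dy=+9->C; (3,4):dx=+2,dy=-6->D
  (3,5):dx=-2,dy=-10->C; (3,6):dx=+4,dy=+4->C; (3,7):dx=+6,dy=-8->D; (3,8):dx=+7,dy=-1->D
  (3,9):dx=+9,dy=+6->C; (4,5):dx=-4,dy=-4->C; (4,6):dx=+2,dy=+10->C; (4,7):dx=+4,dy=-2->D
  (4,8):dx=+5,dy=+5->C; (4,9):dx=+7,dy=+12->C; (5,6):dx=+6,dy=+14->C; (5,7):dx=+8,dy=+2->C
  (5,8):dx=+9,dy=+9->C; (5,9):dx=+11,dy=+16->C; (6,7):dx=+2,dy=-12->D; (6,8):dx=+3,dy=-5->D
  (6,9):dx=+5,dy=+2->C; (7,8):dx=+1,dy=+7->C; (7,9):dx=+3,dy=+14->C; (8,9):dx=+2,dy=+7->C
Step 2: C = 27, D = 9, total pairs = 36.
Step 3: tau = (C - D)/(n(n-1)/2) = (27 - 9)/36 = 0.500000.
Step 4: Exact two-sided p-value (enumerate n! = 362880 permutations of y under H0): p = 0.075176.
Step 5: alpha = 0.1. reject H0.

tau_b = 0.5000 (C=27, D=9), p = 0.075176, reject H0.


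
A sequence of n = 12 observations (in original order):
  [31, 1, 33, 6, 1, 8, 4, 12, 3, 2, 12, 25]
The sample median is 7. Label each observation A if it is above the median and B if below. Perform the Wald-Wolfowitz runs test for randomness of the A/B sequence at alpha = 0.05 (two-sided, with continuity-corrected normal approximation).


Step 1: Compute median = 7; label A = above, B = below.
Labels in order: ABABBABABBAA  (n_A = 6, n_B = 6)
Step 2: Count runs R = 9.
Step 3: Under H0 (random ordering), E[R] = 2*n_A*n_B/(n_A+n_B) + 1 = 2*6*6/12 + 1 = 7.0000.
        Var[R] = 2*n_A*n_B*(2*n_A*n_B - n_A - n_B) / ((n_A+n_B)^2 * (n_A+n_B-1)) = 4320/1584 = 2.7273.
        SD[R] = 1.6514.
Step 4: Continuity-corrected z = (R - 0.5 - E[R]) / SD[R] = (9 - 0.5 - 7.0000) / 1.6514 = 0.9083.
Step 5: Two-sided p-value via normal approximation = 2*(1 - Phi(|z|)) = 0.363722.
Step 6: alpha = 0.05. fail to reject H0.

R = 9, z = 0.9083, p = 0.363722, fail to reject H0.


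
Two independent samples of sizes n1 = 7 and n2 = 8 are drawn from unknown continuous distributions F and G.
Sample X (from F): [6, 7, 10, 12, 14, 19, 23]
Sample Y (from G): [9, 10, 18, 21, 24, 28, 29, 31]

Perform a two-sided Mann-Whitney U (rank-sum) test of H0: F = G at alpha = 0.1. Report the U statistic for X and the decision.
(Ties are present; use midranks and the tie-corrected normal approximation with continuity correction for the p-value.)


Step 1: Combine and sort all 15 observations; assign midranks.
sorted (value, group): (6,X), (7,X), (9,Y), (10,X), (10,Y), (12,X), (14,X), (18,Y), (19,X), (21,Y), (23,X), (24,Y), (28,Y), (29,Y), (31,Y)
ranks: 6->1, 7->2, 9->3, 10->4.5, 10->4.5, 12->6, 14->7, 18->8, 19->9, 21->10, 23->11, 24->12, 28->13, 29->14, 31->15
Step 2: Rank sum for X: R1 = 1 + 2 + 4.5 + 6 + 7 + 9 + 11 = 40.5.
Step 3: U_X = R1 - n1(n1+1)/2 = 40.5 - 7*8/2 = 40.5 - 28 = 12.5.
       U_Y = n1*n2 - U_X = 56 - 12.5 = 43.5.
Step 4: Ties are present, so use the tie-corrected normal approximation (with continuity correction) for the p-value.
Step 5: p-value = 0.082305; compare to alpha = 0.1. reject H0.

U_X = 12.5, p = 0.082305, reject H0 at alpha = 0.1.


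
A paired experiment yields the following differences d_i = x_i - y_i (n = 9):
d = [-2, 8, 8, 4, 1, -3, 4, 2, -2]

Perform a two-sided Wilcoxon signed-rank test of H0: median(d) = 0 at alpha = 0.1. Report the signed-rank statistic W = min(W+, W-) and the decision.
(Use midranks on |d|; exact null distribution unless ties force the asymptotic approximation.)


Step 1: Drop any zero differences (none here) and take |d_i|.
|d| = [2, 8, 8, 4, 1, 3, 4, 2, 2]
Step 2: Midrank |d_i| (ties get averaged ranks).
ranks: |2|->3, |8|->8.5, |8|->8.5, |4|->6.5, |1|->1, |3|->5, |4|->6.5, |2|->3, |2|->3
Step 3: Attach original signs; sum ranks with positive sign and with negative sign.
W+ = 8.5 + 8.5 + 6.5 + 1 + 6.5 + 3 = 34
W- = 3 + 5 + 3 = 11
(Check: W+ + W- = 45 should equal n(n+1)/2 = 45.)
Step 4: Test statistic W = min(W+, W-) = 11.
Step 5: Ties in |d|, so use the tie-corrected normal approximation.
        E[W] = n(n+1)/4 = 9*10/4 = 22.5.
        Tie groups: |d|=2 (t=3), |d|=4 (t=2), |d|=8 (t=2); sum(t^3 - t) = 36.
        Var[W] = n(n+1)(2n+1)/24 - sum(t^3-t)/48 = 1710/24 - 36/48 = 70.5.
        z = (W - E[W]) / sqrt(Var[W]) = (11 - 22.5) / 8.3964 = -1.3696.
        Two-sided p = 2*Phi(z) = 0.170802.
Step 6: alpha = 0.1. fail to reject H0.

W+ = 34, W- = 11, W = min = 11, p = 0.170802, fail to reject H0.


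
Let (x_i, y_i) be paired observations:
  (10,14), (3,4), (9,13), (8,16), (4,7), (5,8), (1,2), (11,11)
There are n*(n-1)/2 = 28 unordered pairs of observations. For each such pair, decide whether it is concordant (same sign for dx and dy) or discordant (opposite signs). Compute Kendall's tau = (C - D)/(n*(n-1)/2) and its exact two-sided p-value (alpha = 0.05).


Step 1: Enumerate the 28 unordered pairs (i,j) with i<j and classify each by sign(x_j-x_i) * sign(y_j-y_i).
  (1,2):dx=-7,dy=-10->C; (1,3):dx=-1,dy=-1->C; (1,4):dx=-2,dy=+2->D; (1,5):dx=-6,dy=-7->C
  (1,6):dx=-5,dy=-6->C; (1,7):dx=-9,dy=-12->C; (1,8):dx=+1,dy=-3->D; (2,3):dx=+6,dy=+9->C
  (2,4):dx=+5,dy=+12->C; (2,5):dx=+1,dy=+3->C; (2,6):dx=+2,dy=+4->C; (2,7):dx=-2,dy=-2->C
  (2,8):dx=+8,dy=+7->C; (3,4):dx=-1,dy=+3->D; (3,5):dx=-5,dy=-6->C; (3,6):dx=-4,dy=-5->C
  (3,7):dx=-8,dy=-11->C; (3,8):dx=+2,dy=-2->D; (4,5):dx=-4,dy=-9->C; (4,6):dx=-3,dy=-8->C
  (4,7):dx=-7,dy=-14->C; (4,8):dx=+3,dy=-5->D; (5,6):dx=+1,dy=+1->C; (5,7):dx=-3,dy=-5->C
  (5,8):dx=+7,dy=+4->C; (6,7):dx=-4,dy=-6->C; (6,8):dx=+6,dy=+3->C; (7,8):dx=+10,dy=+9->C
Step 2: C = 23, D = 5, total pairs = 28.
Step 3: tau = (C - D)/(n(n-1)/2) = (23 - 5)/28 = 0.642857.
Step 4: Exact two-sided p-value (enumerate n! = 40320 permutations of y under H0): p = 0.031151.
Step 5: alpha = 0.05. reject H0.

tau_b = 0.6429 (C=23, D=5), p = 0.031151, reject H0.


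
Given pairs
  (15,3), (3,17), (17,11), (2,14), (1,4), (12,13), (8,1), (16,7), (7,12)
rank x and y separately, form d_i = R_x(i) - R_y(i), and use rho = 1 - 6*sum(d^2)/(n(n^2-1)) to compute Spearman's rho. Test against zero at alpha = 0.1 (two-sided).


Step 1: Rank x and y separately (midranks; no ties here).
rank(x): 15->7, 3->3, 17->9, 2->2, 1->1, 12->6, 8->5, 16->8, 7->4
rank(y): 3->2, 17->9, 11->5, 14->8, 4->3, 13->7, 1->1, 7->4, 12->6
Step 2: d_i = R_x(i) - R_y(i); compute d_i^2.
  (7-2)^2=25, (3-9)^2=36, (9-5)^2=16, (2-8)^2=36, (1-3)^2=4, (6-7)^2=1, (5-1)^2=16, (8-4)^2=16, (4-6)^2=4
sum(d^2) = 154.
Step 3: rho = 1 - 6*154 / (9*(9^2 - 1)) = 1 - 924/720 = -0.283333.
Step 4: Under H0, t = rho * sqrt((n-2)/(1-rho^2)) = -0.7817 ~ t(7).
Step 5: Two-sided p-value from the t-distribution with 7 df = 0.460030.
Step 6: alpha = 0.1. fail to reject H0.

rho = -0.2833, p = 0.460030, fail to reject H0 at alpha = 0.1.
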